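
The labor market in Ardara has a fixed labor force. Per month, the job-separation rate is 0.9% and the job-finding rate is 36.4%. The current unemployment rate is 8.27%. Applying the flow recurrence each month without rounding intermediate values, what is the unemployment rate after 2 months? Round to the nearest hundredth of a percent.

With a fixed labor force, u_{t+1} = u_t + s·(1−u_t) − f·u_t = u_t·(1−s−f) + s.
Here 1−s−f = 0.627 and s = 0.009.
u_1 = 0.082700 × 0.627 + 0.009 = 0.060853.
u_2 = 0.060853 × 0.627 + 0.009 = 0.047155.

Unemployment rate after two months ≈ 4.72%.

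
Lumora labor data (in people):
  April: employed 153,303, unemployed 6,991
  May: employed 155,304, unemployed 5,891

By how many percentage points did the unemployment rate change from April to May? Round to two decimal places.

April: labor force = 153,303 + 6,991 = 160,294; u = 6,991/160,294 = 4.36%.
May: labor force = 155,304 + 5,891 = 161,195; u = 5,891/161,195 = 3.65%.
Change = 3.65% − 4.36% = −0.71 pp.

The unemployment rate changed by −0.71 percentage points.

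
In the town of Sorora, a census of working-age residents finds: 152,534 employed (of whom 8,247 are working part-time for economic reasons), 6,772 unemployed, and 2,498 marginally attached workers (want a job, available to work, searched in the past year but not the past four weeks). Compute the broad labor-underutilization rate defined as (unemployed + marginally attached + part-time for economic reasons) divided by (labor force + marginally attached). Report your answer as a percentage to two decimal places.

Broad underutilization rate ≈ 10.83%.

Labor force = 152,534 + 6,772 = 159,306.
Numerator = 6,772 + 2,498 + 8,247 = 17,517.
Denominator = 159,306 + 2,498 = 161,804.
Broad rate = 17,517 / 161,804 = 10.83%.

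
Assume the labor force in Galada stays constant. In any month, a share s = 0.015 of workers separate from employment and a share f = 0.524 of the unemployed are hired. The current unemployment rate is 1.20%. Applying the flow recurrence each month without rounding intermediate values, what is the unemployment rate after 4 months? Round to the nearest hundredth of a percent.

Unemployment rate after four months ≈ 2.71%.

With a fixed labor force, u_{t+1} = u_t + s·(1−u_t) − f·u_t = u_t·(1−s−f) + s.
Here 1−s−f = 0.461 and s = 0.015.
u_1 = 0.012000 × 0.461 + 0.015 = 0.020532.
u_2 = 0.020532 × 0.461 + 0.015 = 0.024465.
u_3 = 0.024465 × 0.461 + 0.015 = 0.026278.
u_4 = 0.026278 × 0.461 + 0.015 = 0.027114.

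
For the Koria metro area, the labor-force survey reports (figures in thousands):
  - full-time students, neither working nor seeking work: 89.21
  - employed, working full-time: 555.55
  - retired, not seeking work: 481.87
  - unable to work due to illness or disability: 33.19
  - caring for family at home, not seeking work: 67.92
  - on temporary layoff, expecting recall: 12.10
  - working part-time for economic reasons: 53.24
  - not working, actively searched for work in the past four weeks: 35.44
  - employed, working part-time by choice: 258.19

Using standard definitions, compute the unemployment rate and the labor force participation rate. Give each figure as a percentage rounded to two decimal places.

Unemployment rate ≈ 5.20%; labor force participation rate ≈ 57.64%.

Employed = 555.55 + 53.24 + 258.19 = 866.98 thousand (anyone who worked, including part-time for economic reasons, counts as employed).
Unemployed = 12.10 + 35.44 = 47.54 thousand (jobless and actively searching, or on temporary layoff).
Labor force = 866.98 + 47.54 = 914.52 thousand.
Not in labor force = 89.21 + 481.87 + 33.19 + 67.92 = 672.19 thousand (those not working and not actively searching are outside the labor force).
Civilian working-age population = 914.52 + 672.19 = 1,586.71 thousand.
Unemployment rate = 47.54 / 914.52 = 5.20%.
Labor force participation rate = 914.52 / 1,586.71 = 57.64%.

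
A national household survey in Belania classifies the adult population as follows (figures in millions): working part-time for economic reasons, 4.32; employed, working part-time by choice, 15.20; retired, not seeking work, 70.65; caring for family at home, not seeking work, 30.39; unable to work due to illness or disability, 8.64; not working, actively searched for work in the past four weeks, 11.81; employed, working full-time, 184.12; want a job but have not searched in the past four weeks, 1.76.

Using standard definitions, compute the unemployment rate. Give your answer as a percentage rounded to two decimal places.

Unemployment rate ≈ 5.48%.

Employed = 4.32 + 15.20 + 184.12 = 203.64 million (anyone who worked, including part-time for economic reasons, counts as employed).
Unemployed = 11.81 million.
Labor force = 203.64 + 11.81 = 215.45 million.
Unemployment rate = 11.81 / 215.45 = 5.48%.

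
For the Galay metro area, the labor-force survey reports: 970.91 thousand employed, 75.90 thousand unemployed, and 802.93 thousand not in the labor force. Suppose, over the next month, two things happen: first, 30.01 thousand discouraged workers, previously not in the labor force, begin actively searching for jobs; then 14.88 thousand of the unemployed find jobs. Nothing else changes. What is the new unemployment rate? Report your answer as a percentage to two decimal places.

Initially, labor force = 970.91 + 75.90 = 1,046.81 thousand, so u = 75.90/1,046.81 = 7.25%.
After the first change, unemployed and labor force both rise by 30.01 → E = 970.91, U = 105.91, labor force = 1,076.82 thousand.
After the second change, unemployed falls and employed rises by 14.88; labor force unchanged → E = 985.79, U = 91.03, labor force = 1,076.82 thousand.
New unemployment rate = 91.03 / 1,076.82 = 8.45%.

New unemployment rate ≈ 8.45%.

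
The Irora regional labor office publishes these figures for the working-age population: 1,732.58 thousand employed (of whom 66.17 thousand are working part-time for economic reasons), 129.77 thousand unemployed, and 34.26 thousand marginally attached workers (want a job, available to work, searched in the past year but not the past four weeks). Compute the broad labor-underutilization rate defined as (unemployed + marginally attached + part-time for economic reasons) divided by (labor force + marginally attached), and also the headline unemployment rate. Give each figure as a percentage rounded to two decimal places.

Broad underutilization rate ≈ 12.14%; headline unemployment rate ≈ 6.97%.

Labor force = 1,732.58 + 129.77 = 1,862.35 thousand.
Numerator = 129.77 + 34.26 + 66.17 = 230.20 thousand.
Denominator = 1,862.35 + 34.26 = 1,896.61 thousand.
Broad rate = 230.20 / 1,896.61 = 12.14%.
Headline unemployment rate = 129.77 / 1,862.35 = 6.97%.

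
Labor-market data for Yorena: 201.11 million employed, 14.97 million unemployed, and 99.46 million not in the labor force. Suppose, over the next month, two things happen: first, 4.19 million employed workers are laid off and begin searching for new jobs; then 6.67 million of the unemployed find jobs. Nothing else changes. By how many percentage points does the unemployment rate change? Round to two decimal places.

Initially, labor force = 201.11 + 14.97 = 216.08 million, so u = 14.97/216.08 = 6.93%.
After the first change, employed falls and unemployed rises by 4.19; labor force unchanged → E = 196.92, U = 19.16, labor force = 216.08 million.
After the second change, unemployed falls and employed rises by 6.67; labor force unchanged → E = 203.59, U = 12.49, labor force = 216.08 million.
New unemployment rate = 12.49 / 216.08 = 5.78%.
Change = 5.78% − 6.93% = −1.15 percentage points.

The unemployment rate changes by −1.15 percentage points.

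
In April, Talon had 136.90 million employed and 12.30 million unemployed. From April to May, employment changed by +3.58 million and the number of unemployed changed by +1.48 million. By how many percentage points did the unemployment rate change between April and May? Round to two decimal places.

April: labor force = 136.90 + 12.30 = 149.20; u = 12.30/149.20 = 8.24%.
May: labor force = 140.48 + 13.78 = 154.26; u = 13.78/154.26 = 8.93%.
Change = 8.93% − 8.24% = +0.69 pp.

The unemployment rate changed by +0.69 percentage points.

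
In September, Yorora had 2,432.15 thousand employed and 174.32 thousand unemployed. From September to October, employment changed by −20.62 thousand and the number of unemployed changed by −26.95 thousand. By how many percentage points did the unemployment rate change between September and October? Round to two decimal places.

September: labor force = 2,432.15 + 174.32 = 2,606.47; u = 174.32/2,606.47 = 6.69%.
October: labor force = 2,411.53 + 147.37 = 2,558.90; u = 147.37/2,558.90 = 5.76%.
Change = 5.76% − 6.69% = −0.93 pp.

The unemployment rate changed by −0.93 percentage points.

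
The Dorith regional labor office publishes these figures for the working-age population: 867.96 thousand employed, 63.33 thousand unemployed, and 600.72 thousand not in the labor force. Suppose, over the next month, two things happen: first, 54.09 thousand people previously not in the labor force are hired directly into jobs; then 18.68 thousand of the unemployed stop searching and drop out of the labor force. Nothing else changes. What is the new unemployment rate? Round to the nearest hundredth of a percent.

New unemployment rate ≈ 4.62%.

Initially, labor force = 867.96 + 63.33 = 931.29 thousand, so u = 63.33/931.29 = 6.80%.
After the first change, employed and labor force both rise by 54.09; unemployed unchanged → E = 922.05, U = 63.33, labor force = 985.38 thousand.
After the second change, unemployed and labor force both fall by 18.68 → E = 922.05, U = 44.65, labor force = 966.70 thousand.
New unemployment rate = 44.65 / 966.70 = 4.62%.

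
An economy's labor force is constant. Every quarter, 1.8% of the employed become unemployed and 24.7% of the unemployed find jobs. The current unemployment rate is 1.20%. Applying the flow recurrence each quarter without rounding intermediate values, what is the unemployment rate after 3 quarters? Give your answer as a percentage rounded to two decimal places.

Unemployment rate after three quarters ≈ 4.57%.

With a fixed labor force, u_{t+1} = u_t + s·(1−u_t) − f·u_t = u_t·(1−s−f) + s.
Here 1−s−f = 0.735 and s = 0.018.
u_1 = 0.012000 × 0.735 + 0.018 = 0.026820.
u_2 = 0.026820 × 0.735 + 0.018 = 0.037713.
u_3 = 0.037713 × 0.735 + 0.018 = 0.045719.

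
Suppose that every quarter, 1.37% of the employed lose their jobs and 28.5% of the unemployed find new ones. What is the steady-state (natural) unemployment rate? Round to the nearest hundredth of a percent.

Steady-state unemployment rate ≈ 4.59%.

At steady state the flows balance: s·E = f·U, so U/(E+U) = s/(s+f).
u* = 1.37 / (1.37 + 28.5) = 1.37 / 29.87 = 4.59%.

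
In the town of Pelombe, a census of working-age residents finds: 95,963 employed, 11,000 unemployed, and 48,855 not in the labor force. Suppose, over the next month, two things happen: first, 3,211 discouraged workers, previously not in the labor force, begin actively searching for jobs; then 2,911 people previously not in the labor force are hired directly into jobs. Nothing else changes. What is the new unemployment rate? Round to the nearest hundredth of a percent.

Initially, labor force = 95,963 + 11,000 = 106,963, so u = 11,000/106,963 = 10.28%.
After the first change, unemployed and labor force both rise by 3,211 → E = 95,963, U = 14,211, labor force = 110,174.
After the second change, employed and labor force both rise by 2,911; unemployed unchanged → E = 98,874, U = 14,211, labor force = 113,085.
New unemployment rate = 14,211 / 113,085 = 12.57%.

New unemployment rate ≈ 12.57%.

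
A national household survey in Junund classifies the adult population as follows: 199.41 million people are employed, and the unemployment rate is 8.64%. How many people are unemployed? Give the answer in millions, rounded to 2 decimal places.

Let U be the number unemployed. The labor force is E + U, and U/(E+U) = 0.0864.
So U = 0.0864 × 199.41 / (1 − 0.0864) = 17.2290 / 0.9136 ≈ 18.86 million.

About 18.86 million are unemployed.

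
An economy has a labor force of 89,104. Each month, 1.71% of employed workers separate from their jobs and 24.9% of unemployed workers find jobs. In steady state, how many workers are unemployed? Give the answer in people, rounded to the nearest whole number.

About 5,726 are unemployed in steady state.

Steady-state unemployment rate u* = s/(s+f) = 1.71/(1.71+24.9) = 0.064262.
Unemployed = u* × labor force = 0.064262 × 89,104 ≈ 5,726.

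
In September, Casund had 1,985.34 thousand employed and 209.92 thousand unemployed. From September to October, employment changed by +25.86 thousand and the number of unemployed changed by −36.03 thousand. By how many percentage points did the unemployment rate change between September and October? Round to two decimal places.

September: labor force = 1,985.34 + 209.92 = 2,195.26; u = 209.92/2,195.26 = 9.56%.
October: labor force = 2,011.20 + 173.89 = 2,185.09; u = 173.89/2,185.09 = 7.96%.
Change = 7.96% − 9.56% = −1.60 pp.

The unemployment rate changed by −1.60 percentage points.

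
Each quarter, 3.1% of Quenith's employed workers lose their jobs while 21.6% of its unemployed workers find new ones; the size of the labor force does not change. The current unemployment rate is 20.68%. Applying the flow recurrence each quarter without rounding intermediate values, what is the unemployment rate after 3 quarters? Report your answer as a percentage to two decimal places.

Unemployment rate after three quarters ≈ 16.02%.

With a fixed labor force, u_{t+1} = u_t + s·(1−u_t) − f·u_t = u_t·(1−s−f) + s.
Here 1−s−f = 0.753 and s = 0.031.
u_1 = 0.206800 × 0.753 + 0.031 = 0.186720.
u_2 = 0.186720 × 0.753 + 0.031 = 0.171600.
u_3 = 0.171600 × 0.753 + 0.031 = 0.160215.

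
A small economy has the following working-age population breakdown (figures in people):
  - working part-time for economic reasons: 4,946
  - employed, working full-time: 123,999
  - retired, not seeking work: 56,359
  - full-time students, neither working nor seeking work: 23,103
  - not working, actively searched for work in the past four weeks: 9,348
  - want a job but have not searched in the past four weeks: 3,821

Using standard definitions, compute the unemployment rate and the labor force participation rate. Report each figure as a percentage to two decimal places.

Unemployment rate ≈ 6.76%; labor force participation rate ≈ 62.41%.

Employed = 4,946 + 123,999 = 128,945 (anyone who worked, including part-time for economic reasons, counts as employed).
Unemployed = 9,348.
Labor force = 128,945 + 9,348 = 138,293.
Not in labor force = 56,359 + 23,103 + 3,821 = 83,283 (those not working and not actively searching are outside the labor force — including those who want a job but have given up searching).
Civilian working-age population = 138,293 + 83,283 = 221,576.
Unemployment rate = 9,348 / 138,293 = 6.76%.
Labor force participation rate = 138,293 / 221,576 = 62.41%.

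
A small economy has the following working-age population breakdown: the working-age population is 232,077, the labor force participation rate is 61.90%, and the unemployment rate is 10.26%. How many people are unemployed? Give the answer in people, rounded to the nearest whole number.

Labor force = 0.6190 × 232,077 = 143,656.
Unemployed = 0.1026 × 143,656 ≈ 14,739.

About 14,739 are unemployed.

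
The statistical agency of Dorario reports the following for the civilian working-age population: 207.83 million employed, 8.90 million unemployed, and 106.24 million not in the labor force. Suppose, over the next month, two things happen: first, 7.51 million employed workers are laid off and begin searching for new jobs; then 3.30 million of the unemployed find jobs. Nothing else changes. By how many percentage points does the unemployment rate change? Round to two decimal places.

The unemployment rate changes by +1.94 percentage points.

Initially, labor force = 207.83 + 8.90 = 216.73 million, so u = 8.90/216.73 = 4.11%.
After the first change, employed falls and unemployed rises by 7.51; labor force unchanged → E = 200.32, U = 16.41, labor force = 216.73 million.
After the second change, unemployed falls and employed rises by 3.30; labor force unchanged → E = 203.62, U = 13.11, labor force = 216.73 million.
New unemployment rate = 13.11 / 216.73 = 6.05%.
Change = 6.05% − 4.11% = +1.94 percentage points.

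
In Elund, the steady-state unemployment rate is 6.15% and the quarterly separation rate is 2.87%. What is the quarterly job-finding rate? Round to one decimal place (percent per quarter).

Job-finding rate ≈ 43.8% per quarter.

From u* = s/(s+f): f = s·(1−u)/u.
f = 2.87 × (1 − 0.0615) / 0.0615 = 2.6935 / 0.0615 ≈ 43.8% per quarter.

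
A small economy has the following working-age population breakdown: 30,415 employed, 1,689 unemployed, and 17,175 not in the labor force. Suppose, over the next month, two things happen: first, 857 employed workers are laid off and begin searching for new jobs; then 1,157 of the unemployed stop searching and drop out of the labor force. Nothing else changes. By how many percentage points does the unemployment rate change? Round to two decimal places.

Initially, labor force = 30,415 + 1,689 = 32,104, so u = 1,689/32,104 = 5.26%.
After the first change, employed falls and unemployed rises by 857; labor force unchanged → E = 29,558, U = 2,546, labor force = 32,104.
After the second change, unemployed and labor force both fall by 1,157 → E = 29,558, U = 1,389, labor force = 30,947.
New unemployment rate = 1,389 / 30,947 = 4.49%.
Change = 4.49% − 5.26% = −0.77 percentage points.

The unemployment rate changes by −0.77 percentage points.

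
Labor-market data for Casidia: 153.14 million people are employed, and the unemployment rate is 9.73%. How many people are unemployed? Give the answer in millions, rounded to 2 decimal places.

About 16.51 million are unemployed.

Let U be the number unemployed. The labor force is E + U, and U/(E+U) = 0.0973.
So U = 0.0973 × 153.14 / (1 − 0.0973) = 14.9005 / 0.9027 ≈ 16.51 million.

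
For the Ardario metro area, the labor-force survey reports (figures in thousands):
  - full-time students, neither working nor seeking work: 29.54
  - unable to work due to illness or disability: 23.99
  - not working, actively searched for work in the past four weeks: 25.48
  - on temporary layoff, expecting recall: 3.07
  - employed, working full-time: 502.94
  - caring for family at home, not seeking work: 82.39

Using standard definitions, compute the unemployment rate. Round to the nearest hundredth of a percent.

Employed = 502.94 thousand.
Unemployed = 25.48 + 3.07 = 28.55 thousand (jobless and actively searching, or on temporary layoff).
Labor force = 502.94 + 28.55 = 531.49 thousand.
Unemployment rate = 28.55 / 531.49 = 5.37%.

Unemployment rate ≈ 5.37%.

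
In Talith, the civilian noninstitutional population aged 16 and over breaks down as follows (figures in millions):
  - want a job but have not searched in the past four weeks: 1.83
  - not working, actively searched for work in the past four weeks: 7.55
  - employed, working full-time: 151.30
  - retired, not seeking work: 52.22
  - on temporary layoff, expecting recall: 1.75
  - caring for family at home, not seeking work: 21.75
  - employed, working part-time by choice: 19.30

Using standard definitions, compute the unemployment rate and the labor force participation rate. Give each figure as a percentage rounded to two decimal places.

Employed = 151.30 + 19.30 = 170.60 million.
Unemployed = 7.55 + 1.75 = 9.30 million (jobless and actively searching, or on temporary layoff).
Labor force = 170.60 + 9.30 = 179.90 million.
Not in labor force = 1.83 + 52.22 + 21.75 = 75.80 million (those not working and not actively searching are outside the labor force — including those who want a job but have given up searching).
Civilian working-age population = 179.90 + 75.80 = 255.70 million.
Unemployment rate = 9.30 / 179.90 = 5.17%.
Labor force participation rate = 179.90 / 255.70 = 70.36%.

Unemployment rate ≈ 5.17%; labor force participation rate ≈ 70.36%.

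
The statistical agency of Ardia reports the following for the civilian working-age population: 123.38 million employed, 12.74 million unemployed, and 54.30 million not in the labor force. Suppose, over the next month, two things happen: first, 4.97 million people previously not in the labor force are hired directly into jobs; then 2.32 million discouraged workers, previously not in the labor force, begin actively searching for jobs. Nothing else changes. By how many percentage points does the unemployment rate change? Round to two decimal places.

The unemployment rate changes by +1.14 percentage points.

Initially, labor force = 123.38 + 12.74 = 136.12 million, so u = 12.74/136.12 = 9.36%.
After the first change, employed and labor force both rise by 4.97; unemployed unchanged → E = 128.35, U = 12.74, labor force = 141.09 million.
After the second change, unemployed and labor force both rise by 2.32 → E = 128.35, U = 15.06, labor force = 143.41 million.
New unemployment rate = 15.06 / 143.41 = 10.50%.
Change = 10.50% − 9.36% = +1.14 percentage points.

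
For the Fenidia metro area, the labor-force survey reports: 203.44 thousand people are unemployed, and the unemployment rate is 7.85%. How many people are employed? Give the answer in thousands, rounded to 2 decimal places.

About 2,388.15 thousand are employed.

Labor force = U / u = 203.44 / 0.0785 ≈ 2,591.59 thousand.
Employed = labor force − unemployed = 2,591.59 − 203.44 = 2,388.15 thousand.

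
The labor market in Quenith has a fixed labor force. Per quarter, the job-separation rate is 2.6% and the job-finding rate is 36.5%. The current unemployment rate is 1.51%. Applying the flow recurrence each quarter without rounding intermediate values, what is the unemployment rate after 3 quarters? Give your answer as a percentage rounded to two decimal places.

With a fixed labor force, u_{t+1} = u_t + s·(1−u_t) − f·u_t = u_t·(1−s−f) + s.
Here 1−s−f = 0.609 and s = 0.026.
u_1 = 0.015100 × 0.609 + 0.026 = 0.035196.
u_2 = 0.035196 × 0.609 + 0.026 = 0.047434.
u_3 = 0.047434 × 0.609 + 0.026 = 0.054887.

Unemployment rate after three quarters ≈ 5.49%.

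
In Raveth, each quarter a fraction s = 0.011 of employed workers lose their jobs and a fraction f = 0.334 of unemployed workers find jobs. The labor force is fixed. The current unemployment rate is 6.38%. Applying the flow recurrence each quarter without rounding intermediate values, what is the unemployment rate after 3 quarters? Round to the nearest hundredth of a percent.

With a fixed labor force, u_{t+1} = u_t + s·(1−u_t) − f·u_t = u_t·(1−s−f) + s.
Here 1−s−f = 0.655 and s = 0.011.
u_1 = 0.063800 × 0.655 + 0.011 = 0.052789.
u_2 = 0.052789 × 0.655 + 0.011 = 0.045577.
u_3 = 0.045577 × 0.655 + 0.011 = 0.040853.

Unemployment rate after three quarters ≈ 4.09%.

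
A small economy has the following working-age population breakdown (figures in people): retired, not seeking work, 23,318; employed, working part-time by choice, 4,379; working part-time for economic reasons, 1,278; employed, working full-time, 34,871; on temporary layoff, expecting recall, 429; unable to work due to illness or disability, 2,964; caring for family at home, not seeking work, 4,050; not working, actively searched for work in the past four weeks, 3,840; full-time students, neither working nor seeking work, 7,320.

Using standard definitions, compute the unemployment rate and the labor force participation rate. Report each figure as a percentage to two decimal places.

Employed = 4,379 + 1,278 + 34,871 = 40,528 (anyone who worked, including part-time for economic reasons, counts as employed).
Unemployed = 429 + 3,840 = 4,269 (jobless and actively searching, or on temporary layoff).
Labor force = 40,528 + 4,269 = 44,797.
Not in labor force = 23,318 + 2,964 + 4,050 + 7,320 = 37,652 (those not working and not actively searching are outside the labor force).
Civilian working-age population = 44,797 + 37,652 = 82,449.
Unemployment rate = 4,269 / 44,797 = 9.53%.
Labor force participation rate = 44,797 / 82,449 = 54.33%.

Unemployment rate ≈ 9.53%; labor force participation rate ≈ 54.33%.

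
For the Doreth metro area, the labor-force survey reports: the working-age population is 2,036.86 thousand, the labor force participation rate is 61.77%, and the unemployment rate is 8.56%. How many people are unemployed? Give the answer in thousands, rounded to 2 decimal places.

Labor force = 0.6177 × 2,036.86 = 1,258.17 thousand.
Unemployed = 0.0856 × 1,258.17 ≈ 107.70 thousand.

About 107.70 thousand are unemployed.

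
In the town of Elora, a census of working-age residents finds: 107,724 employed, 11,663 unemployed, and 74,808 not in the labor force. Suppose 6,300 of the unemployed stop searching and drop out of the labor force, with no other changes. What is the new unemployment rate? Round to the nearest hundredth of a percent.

New unemployment rate ≈ 4.74%.

Initially, labor force = 107,724 + 11,663 = 119,387, so u = 11,663/119,387 = 9.77%.
After the change, unemployed and labor force both fall by 6,300 → E = 107,724, U = 5,363, labor force = 113,087.
New unemployment rate = 5,363 / 113,087 = 4.74%.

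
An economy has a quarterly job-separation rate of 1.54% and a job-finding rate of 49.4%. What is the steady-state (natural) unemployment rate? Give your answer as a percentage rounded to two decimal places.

Steady-state unemployment rate ≈ 3.02%.

At steady state the flows balance: s·E = f·U, so U/(E+U) = s/(s+f).
u* = 1.54 / (1.54 + 49.4) = 1.54 / 50.94 = 3.02%.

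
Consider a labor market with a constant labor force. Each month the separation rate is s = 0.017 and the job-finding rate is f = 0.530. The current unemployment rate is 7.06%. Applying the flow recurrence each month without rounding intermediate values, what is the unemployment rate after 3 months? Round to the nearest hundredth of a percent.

Unemployment rate after three months ≈ 3.48%.

With a fixed labor force, u_{t+1} = u_t + s·(1−u_t) − f·u_t = u_t·(1−s−f) + s.
Here 1−s−f = 0.453 and s = 0.017.
u_1 = 0.070600 × 0.453 + 0.017 = 0.048982.
u_2 = 0.048982 × 0.453 + 0.017 = 0.039189.
u_3 = 0.039189 × 0.453 + 0.017 = 0.034753.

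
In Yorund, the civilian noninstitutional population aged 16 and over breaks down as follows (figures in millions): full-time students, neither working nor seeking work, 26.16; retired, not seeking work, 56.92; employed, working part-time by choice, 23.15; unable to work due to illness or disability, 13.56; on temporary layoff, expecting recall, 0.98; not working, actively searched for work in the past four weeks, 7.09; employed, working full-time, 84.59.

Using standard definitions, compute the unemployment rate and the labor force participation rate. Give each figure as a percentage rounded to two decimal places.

Employed = 23.15 + 84.59 = 107.74 million.
Unemployed = 0.98 + 7.09 = 8.07 million (jobless and actively searching, or on temporary layoff).
Labor force = 107.74 + 8.07 = 115.81 million.
Not in labor force = 26.16 + 56.92 + 13.56 = 96.64 million (those not working and not actively searching are outside the labor force).
Civilian working-age population = 115.81 + 96.64 = 212.45 million.
Unemployment rate = 8.07 / 115.81 = 6.97%.
Labor force participation rate = 115.81 / 212.45 = 54.51%.

Unemployment rate ≈ 6.97%; labor force participation rate ≈ 54.51%.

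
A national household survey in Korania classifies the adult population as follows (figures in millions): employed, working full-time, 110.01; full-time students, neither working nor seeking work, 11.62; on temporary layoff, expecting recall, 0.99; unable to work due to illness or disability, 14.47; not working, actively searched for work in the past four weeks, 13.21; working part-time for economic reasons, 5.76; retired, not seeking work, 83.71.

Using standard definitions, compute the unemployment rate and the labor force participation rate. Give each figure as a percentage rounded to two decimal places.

Employed = 110.01 + 5.76 = 115.77 million (anyone who worked, including part-time for economic reasons, counts as employed).
Unemployed = 0.99 + 13.21 = 14.20 million (jobless and actively searching, or on temporary layoff).
Labor force = 115.77 + 14.20 = 129.97 million.
Not in labor force = 11.62 + 14.47 + 83.71 = 109.80 million (those not working and not actively searching are outside the labor force).
Civilian working-age population = 129.97 + 109.80 = 239.77 million.
Unemployment rate = 14.20 / 129.97 = 10.93%.
Labor force participation rate = 129.97 / 239.77 = 54.21%.

Unemployment rate ≈ 10.93%; labor force participation rate ≈ 54.21%.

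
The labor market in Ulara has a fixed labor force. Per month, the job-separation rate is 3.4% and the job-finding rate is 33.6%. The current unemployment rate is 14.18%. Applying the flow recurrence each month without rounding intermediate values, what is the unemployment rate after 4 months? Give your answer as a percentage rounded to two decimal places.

Unemployment rate after four months ≈ 9.98%.

With a fixed labor force, u_{t+1} = u_t + s·(1−u_t) − f·u_t = u_t·(1−s−f) + s.
Here 1−s−f = 0.630 and s = 0.034.
u_1 = 0.141800 × 0.630 + 0.034 = 0.123334.
u_2 = 0.123334 × 0.630 + 0.034 = 0.111700.
u_3 = 0.111700 × 0.630 + 0.034 = 0.104371.
u_4 = 0.104371 × 0.630 + 0.034 = 0.099754.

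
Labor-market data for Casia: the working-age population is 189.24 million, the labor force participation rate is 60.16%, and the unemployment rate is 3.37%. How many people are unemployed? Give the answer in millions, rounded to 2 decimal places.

Labor force = 0.6016 × 189.24 = 113.85 million.
Unemployed = 0.0337 × 113.85 ≈ 3.84 million.

About 3.84 million are unemployed.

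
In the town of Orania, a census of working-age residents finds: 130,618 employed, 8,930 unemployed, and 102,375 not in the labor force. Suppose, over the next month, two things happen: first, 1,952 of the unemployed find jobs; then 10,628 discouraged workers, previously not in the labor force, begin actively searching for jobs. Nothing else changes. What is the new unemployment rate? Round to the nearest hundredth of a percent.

Initially, labor force = 130,618 + 8,930 = 139,548, so u = 8,930/139,548 = 6.40%.
After the first change, unemployed falls and employed rises by 1,952; labor force unchanged → E = 132,570, U = 6,978, labor force = 139,548.
After the second change, unemployed and labor force both rise by 10,628 → E = 132,570, U = 17,606, labor force = 150,176.
New unemployment rate = 17,606 / 150,176 = 11.72%.

New unemployment rate ≈ 11.72%.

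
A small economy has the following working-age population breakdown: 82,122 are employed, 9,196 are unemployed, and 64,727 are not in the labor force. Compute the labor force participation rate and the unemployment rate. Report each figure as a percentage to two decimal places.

Labor force = employed + unemployed = 82,122 + 9,196 = 91,318.
Working-age population = 91,318 + 64,727 = 156,045.
Unemployment rate = 9,196 / 91,318 = 10.07%.
Labor force participation rate = 91,318 / 156,045 = 58.52%.

Labor force participation rate ≈ 58.52%; unemployment rate ≈ 10.07%.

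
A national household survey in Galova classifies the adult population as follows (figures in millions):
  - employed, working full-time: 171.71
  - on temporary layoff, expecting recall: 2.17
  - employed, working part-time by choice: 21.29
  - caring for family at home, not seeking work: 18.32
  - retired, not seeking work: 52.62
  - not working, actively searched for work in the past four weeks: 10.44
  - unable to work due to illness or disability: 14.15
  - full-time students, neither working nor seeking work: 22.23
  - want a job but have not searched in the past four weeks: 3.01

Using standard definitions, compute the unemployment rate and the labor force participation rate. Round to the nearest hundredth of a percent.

Employed = 171.71 + 21.29 = 193.00 million.
Unemployed = 2.17 + 10.44 = 12.61 million (jobless and actively searching, or on temporary layoff).
Labor force = 193.00 + 12.61 = 205.61 million.
Not in labor force = 18.32 + 52.62 + 14.15 + 22.23 + 3.01 = 110.33 million (those not working and not actively searching are outside the labor force — including those who want a job but have given up searching).
Civilian working-age population = 205.61 + 110.33 = 315.94 million.
Unemployment rate = 12.61 / 205.61 = 6.13%.
Labor force participation rate = 205.61 / 315.94 = 65.08%.

Unemployment rate ≈ 6.13%; labor force participation rate ≈ 65.08%.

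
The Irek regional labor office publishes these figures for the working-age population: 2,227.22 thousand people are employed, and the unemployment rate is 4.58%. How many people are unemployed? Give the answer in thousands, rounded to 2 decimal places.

Let U be the number unemployed. The labor force is E + U, and U/(E+U) = 0.0458.
So U = 0.0458 × 2,227.22 / (1 − 0.0458) = 102.0067 / 0.9542 ≈ 106.90 thousand.

About 106.90 thousand are unemployed.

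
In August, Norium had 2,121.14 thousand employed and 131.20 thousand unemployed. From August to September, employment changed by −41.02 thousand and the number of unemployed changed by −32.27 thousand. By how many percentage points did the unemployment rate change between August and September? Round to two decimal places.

August: labor force = 2,121.14 + 131.20 = 2,252.34; u = 131.20/2,252.34 = 5.83%.
September: labor force = 2,080.12 + 98.93 = 2,179.05; u = 98.93/2,179.05 = 4.54%.
Change = 4.54% − 5.83% = −1.29 pp.

The unemployment rate changed by −1.29 percentage points.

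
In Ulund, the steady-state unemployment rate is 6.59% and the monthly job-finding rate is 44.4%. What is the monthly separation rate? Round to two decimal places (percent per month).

From u* = s/(s+f): s = u·f/(1−u).
s = 0.0659 × 44.4 / (1 − 0.0659) = 2.9260 / 0.9341 ≈ 3.13% per month.

Separation rate ≈ 3.13% per month.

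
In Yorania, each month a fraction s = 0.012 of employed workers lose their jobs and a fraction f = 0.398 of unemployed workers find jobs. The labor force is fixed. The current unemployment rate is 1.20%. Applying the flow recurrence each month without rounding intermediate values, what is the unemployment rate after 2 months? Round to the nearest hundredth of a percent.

Unemployment rate after two months ≈ 2.33%.

With a fixed labor force, u_{t+1} = u_t + s·(1−u_t) − f·u_t = u_t·(1−s−f) + s.
Here 1−s−f = 0.590 and s = 0.012.
u_1 = 0.012000 × 0.590 + 0.012 = 0.019080.
u_2 = 0.019080 × 0.590 + 0.012 = 0.023257.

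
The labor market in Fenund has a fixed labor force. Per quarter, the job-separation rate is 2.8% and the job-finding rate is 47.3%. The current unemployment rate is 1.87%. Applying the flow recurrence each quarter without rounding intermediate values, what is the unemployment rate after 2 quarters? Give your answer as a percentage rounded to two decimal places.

With a fixed labor force, u_{t+1} = u_t + s·(1−u_t) − f·u_t = u_t·(1−s−f) + s.
Here 1−s−f = 0.499 and s = 0.028.
u_1 = 0.018700 × 0.499 + 0.028 = 0.037331.
u_2 = 0.037331 × 0.499 + 0.028 = 0.046628.

Unemployment rate after two quarters ≈ 4.66%.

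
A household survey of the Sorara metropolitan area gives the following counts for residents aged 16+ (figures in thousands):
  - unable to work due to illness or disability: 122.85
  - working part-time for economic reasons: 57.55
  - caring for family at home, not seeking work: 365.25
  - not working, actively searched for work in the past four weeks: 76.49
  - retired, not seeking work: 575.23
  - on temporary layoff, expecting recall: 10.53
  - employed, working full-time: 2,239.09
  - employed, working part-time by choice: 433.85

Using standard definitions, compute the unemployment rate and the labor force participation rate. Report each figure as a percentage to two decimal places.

Employed = 57.55 + 2,239.09 + 433.85 = 2,730.49 thousand (anyone who worked, including part-time for economic reasons, counts as employed).
Unemployed = 76.49 + 10.53 = 87.02 thousand (jobless and actively searching, or on temporary layoff).
Labor force = 2,730.49 + 87.02 = 2,817.51 thousand.
Not in labor force = 122.85 + 365.25 + 575.23 = 1,063.33 thousand (those not working and not actively searching are outside the labor force).
Civilian working-age population = 2,817.51 + 1,063.33 = 3,880.84 thousand.
Unemployment rate = 87.02 / 2,817.51 = 3.09%.
Labor force participation rate = 2,817.51 / 3,880.84 = 72.60%.

Unemployment rate ≈ 3.09%; labor force participation rate ≈ 72.60%.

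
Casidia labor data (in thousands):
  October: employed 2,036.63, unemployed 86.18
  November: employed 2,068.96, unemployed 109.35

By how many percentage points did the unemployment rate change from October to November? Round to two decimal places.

October: labor force = 2,036.63 + 86.18 = 2,122.81; u = 86.18/2,122.81 = 4.06%.
November: labor force = 2,068.96 + 109.35 = 2,178.31; u = 109.35/2,178.31 = 5.02%.
Change = 5.02% − 4.06% = +0.96 pp.

The unemployment rate changed by +0.96 percentage points.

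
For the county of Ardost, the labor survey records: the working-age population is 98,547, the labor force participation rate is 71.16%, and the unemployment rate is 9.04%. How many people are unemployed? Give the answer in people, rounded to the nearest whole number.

About 6,339 are unemployed.

Labor force = 0.7116 × 98,547 = 70,126.
Unemployed = 0.0904 × 70,126 ≈ 6,339.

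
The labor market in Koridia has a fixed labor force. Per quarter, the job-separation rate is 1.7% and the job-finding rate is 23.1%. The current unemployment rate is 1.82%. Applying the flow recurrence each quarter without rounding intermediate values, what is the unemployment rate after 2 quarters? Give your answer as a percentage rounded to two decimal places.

Unemployment rate after two quarters ≈ 4.01%.

With a fixed labor force, u_{t+1} = u_t + s·(1−u_t) − f·u_t = u_t·(1−s−f) + s.
Here 1−s−f = 0.752 and s = 0.017.
u_1 = 0.018200 × 0.752 + 0.017 = 0.030686.
u_2 = 0.030686 × 0.752 + 0.017 = 0.040076.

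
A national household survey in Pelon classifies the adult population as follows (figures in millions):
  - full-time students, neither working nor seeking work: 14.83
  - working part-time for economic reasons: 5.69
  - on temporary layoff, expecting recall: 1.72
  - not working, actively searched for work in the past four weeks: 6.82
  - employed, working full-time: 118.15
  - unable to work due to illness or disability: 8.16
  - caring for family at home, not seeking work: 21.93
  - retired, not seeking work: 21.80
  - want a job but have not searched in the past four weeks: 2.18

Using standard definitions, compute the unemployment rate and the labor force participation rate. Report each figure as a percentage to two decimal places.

Unemployment rate ≈ 6.45%; labor force participation rate ≈ 65.77%.

Employed = 5.69 + 118.15 = 123.84 million (anyone who worked, including part-time for economic reasons, counts as employed).
Unemployed = 1.72 + 6.82 = 8.54 million (jobless and actively searching, or on temporary layoff).
Labor force = 123.84 + 8.54 = 132.38 million.
Not in labor force = 14.83 + 8.16 + 21.93 + 21.80 + 2.18 = 68.90 million (those not working and not actively searching are outside the labor force — including those who want a job but have given up searching).
Civilian working-age population = 132.38 + 68.90 = 201.28 million.
Unemployment rate = 8.54 / 132.38 = 6.45%.
Labor force participation rate = 132.38 / 201.28 = 65.77%.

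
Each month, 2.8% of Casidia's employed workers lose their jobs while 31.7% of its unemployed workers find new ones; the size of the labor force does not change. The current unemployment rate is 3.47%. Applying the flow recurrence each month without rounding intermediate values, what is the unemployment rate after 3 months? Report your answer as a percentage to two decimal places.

With a fixed labor force, u_{t+1} = u_t + s·(1−u_t) − f·u_t = u_t·(1−s−f) + s.
Here 1−s−f = 0.655 and s = 0.028.
u_1 = 0.034700 × 0.655 + 0.028 = 0.050729.
u_2 = 0.050729 × 0.655 + 0.028 = 0.061227.
u_3 = 0.061227 × 0.655 + 0.028 = 0.068104.

Unemployment rate after three months ≈ 6.81%.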